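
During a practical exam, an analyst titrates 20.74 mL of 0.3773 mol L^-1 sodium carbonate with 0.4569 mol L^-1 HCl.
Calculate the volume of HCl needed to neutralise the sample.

Na2CO3 + 2 HCl → 2 NaCl + H2O + CO2
n(Na2CO3) = 0.02074 L × 0.3773 mol/L = 7.825 × 10^-3 mol
From the 2:1 stoichiometry, n(HCl) = 2/1 × 7.825 × 10^-3 = 0.01565 mol
V(HCl) = 0.01565 mol / 0.4569 mol/L = 0.03425 L = 34.25 mL

34.25 mL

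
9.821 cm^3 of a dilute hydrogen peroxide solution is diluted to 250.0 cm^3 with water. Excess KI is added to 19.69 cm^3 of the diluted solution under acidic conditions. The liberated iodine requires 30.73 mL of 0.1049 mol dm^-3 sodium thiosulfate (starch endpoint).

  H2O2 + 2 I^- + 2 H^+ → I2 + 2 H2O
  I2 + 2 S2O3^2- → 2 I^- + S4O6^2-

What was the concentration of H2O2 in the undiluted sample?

2.084 mol/L

n(S2O3^2-) = 0.03073 × 0.1049 = 3.224 × 10^-3 mol
n(I2) = n(S2O3^2-)/2 = 1.612 × 10^-3 mol
n(H2O2) in the aliquot = 1.612 × 10^-3 mol (1:1 ratio)
[H2O2]_dilute = 1.612 × 10^-3 / 0.01969 = 0.08186 mol/L
[H2O2]_original = 0.08186 × 250.0/9.821 = 2.084 mol/L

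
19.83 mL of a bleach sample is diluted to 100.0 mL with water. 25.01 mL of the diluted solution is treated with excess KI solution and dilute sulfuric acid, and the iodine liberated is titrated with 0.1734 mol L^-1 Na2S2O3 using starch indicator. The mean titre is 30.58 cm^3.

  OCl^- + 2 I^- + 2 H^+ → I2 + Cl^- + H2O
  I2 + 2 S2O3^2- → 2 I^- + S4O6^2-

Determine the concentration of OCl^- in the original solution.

n(S2O3^2-) = 0.03058 × 0.1734 = 5.303 × 10^-3 mol
n(I2) = n(S2O3^2-)/2 = 2.651 × 10^-3 mol
n(OCl^-) in the aliquot = 2.651 × 10^-3 mol (1:1 ratio)
[OCl^-]_dilute = 2.651 × 10^-3 / 0.02501 = 0.1060 mol/L
[OCl^-]_original = 0.1060 × 100.0/19.83 = 0.5346 mol/L

0.5346 mol/L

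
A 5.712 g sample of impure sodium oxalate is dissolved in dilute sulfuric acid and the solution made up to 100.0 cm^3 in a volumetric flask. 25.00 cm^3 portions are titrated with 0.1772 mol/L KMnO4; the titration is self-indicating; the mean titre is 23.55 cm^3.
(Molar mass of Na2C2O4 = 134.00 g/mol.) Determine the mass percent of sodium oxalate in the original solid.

2 MnO4^- + 5 C2O4^2- + 16 H^+ → 2 Mn^2+ + 10 CO2 + 8 H2O
n(KMnO4) per titration = 0.02355 × 0.1772 = 4.173 × 10^-3 mol
From the 5:2 ratio, n(Na2C2O4) in each aliquot = 5/2 × 4.173 × 10^-3 = 0.01043 mol
n(Na2C2O4) in the whole flask = 0.01043 × 100.0/25.00 = 0.04173 mol
mass of Na2C2O4 = 0.04173 × 134.00 = 5.592 g
% Na2C2O4 = 5.592 / 5.712 × 100 = 97.90 %

97.90 %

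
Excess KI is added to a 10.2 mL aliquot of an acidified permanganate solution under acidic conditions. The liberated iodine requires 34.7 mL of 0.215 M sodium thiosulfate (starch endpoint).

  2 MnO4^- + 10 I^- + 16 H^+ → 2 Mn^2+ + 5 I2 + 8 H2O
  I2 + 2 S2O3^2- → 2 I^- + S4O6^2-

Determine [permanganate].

0.146 M

n(S2O3^2-) = 0.0347 × 0.215 = 7.46 × 10^-3 mol
n(I2) = n(S2O3^2-)/2 = 3.73 × 10^-3 mol
From the 2:5 ratio, n(MnO4^-) in the aliquot = 2/5 × 3.73 × 10^-3 = 1.49 × 10^-3 mol
[MnO4^-] = 1.49 × 10^-3 / 0.0102 = 0.146 mol/L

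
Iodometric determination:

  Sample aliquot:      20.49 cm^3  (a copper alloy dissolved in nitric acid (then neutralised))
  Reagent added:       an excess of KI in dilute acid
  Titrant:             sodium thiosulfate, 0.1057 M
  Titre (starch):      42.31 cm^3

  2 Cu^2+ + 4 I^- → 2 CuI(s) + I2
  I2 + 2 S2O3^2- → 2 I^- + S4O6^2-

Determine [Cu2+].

0.2183 M

n(S2O3^2-) = 0.04231 × 0.1057 = 4.472 × 10^-3 mol
n(I2) = n(S2O3^2-)/2 = 2.236 × 10^-3 mol
From the 2:1 ratio, n(Cu2+) in the aliquot = 2/1 × 2.236 × 10^-3 = 4.472 × 10^-3 mol
[Cu2+] = 4.472 × 10^-3 / 0.02049 = 0.2183 mol/L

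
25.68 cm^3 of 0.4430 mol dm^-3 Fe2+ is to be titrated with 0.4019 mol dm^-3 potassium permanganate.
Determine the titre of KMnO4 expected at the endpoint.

MnO4^- + 5 Fe^2+ + 8 H^+ → Mn^2+ + 5 Fe^3+ + 4 H2O
n(Fe2+) = 0.02568 L × 0.4430 mol/L = 0.01138 mol
From the 1:5 stoichiometry, n(KMnO4) = 1/5 × 0.01138 = 2.275 × 10^-3 mol
V(KMnO4) = 2.275 × 10^-3 mol / 0.4019 mol/L = 0.005661 L = 5.661 mL

5.661 mL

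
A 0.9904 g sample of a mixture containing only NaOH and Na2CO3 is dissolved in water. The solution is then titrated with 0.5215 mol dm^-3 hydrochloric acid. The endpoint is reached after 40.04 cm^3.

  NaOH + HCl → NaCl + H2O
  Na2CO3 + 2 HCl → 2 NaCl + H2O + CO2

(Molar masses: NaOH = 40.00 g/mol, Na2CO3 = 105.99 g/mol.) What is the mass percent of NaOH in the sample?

36.11 %

n(HCl) = 0.04004 × 0.5215 = 0.02088 mol
Let x = n(NaOH), y = n(Na2CO3).
Titrant: 1x + 2y = 0.02088;  mass: 40.00x + 105.99y = 0.9904
Solving, x = 8.940 × 10^-3 mol, y = 5.970 × 10^-3 mol
mass of NaOH = 8.940 × 10^-3 × 40.00 = 0.3576 g
% NaOH = 0.3576 / 0.9904 × 100 = 36.11 %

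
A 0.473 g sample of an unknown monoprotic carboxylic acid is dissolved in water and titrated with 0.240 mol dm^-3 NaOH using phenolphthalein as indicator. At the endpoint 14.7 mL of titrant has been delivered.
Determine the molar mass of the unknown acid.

134 g/mol

n(NaOH) = 0.0147 L × 0.240 mol/L = 3.53 × 10^-3 mol
n(HA) = 3.53 × 10^-3 mol (1:1 ratio)
M = m / n = 0.473 g / 3.53 × 10^-3 mol = 134 g/mol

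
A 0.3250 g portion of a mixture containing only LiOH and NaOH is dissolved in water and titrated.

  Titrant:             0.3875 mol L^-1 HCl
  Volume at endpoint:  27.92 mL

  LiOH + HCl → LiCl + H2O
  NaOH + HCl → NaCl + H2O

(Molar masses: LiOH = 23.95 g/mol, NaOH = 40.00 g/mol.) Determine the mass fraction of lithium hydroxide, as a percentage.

49.48 %

n(HCl) = 0.02792 × 0.3875 = 0.01082 mol
Let x = n(LiOH), y = n(NaOH).
Titrant: 1x + 1y = 0.01082;  mass: 23.95x + 40.00y = 0.3250
Solving, x = 6.714 × 10^-3 mol, y = 4.105 × 10^-3 mol
mass of LiOH = 6.714 × 10^-3 × 23.95 = 0.1608 g
% LiOH = 0.1608 / 0.3250 × 100 = 49.48 %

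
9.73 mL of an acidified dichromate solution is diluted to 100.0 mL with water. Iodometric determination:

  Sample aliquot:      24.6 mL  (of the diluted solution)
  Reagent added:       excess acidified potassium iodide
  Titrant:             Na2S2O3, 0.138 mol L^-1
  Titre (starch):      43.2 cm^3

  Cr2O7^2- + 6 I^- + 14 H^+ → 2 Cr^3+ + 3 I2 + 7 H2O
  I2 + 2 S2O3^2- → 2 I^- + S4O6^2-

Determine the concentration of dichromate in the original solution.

n(S2O3^2-) = 0.0432 × 0.138 = 5.96 × 10^-3 mol
n(I2) = n(S2O3^2-)/2 = 2.98 × 10^-3 mol
From the 1:3 ratio, n(Cr2O7^2-) in the aliquot = 1/3 × 2.98 × 10^-3 = 9.94 × 10^-4 mol
[Cr2O7^2-]_dilute = 9.94 × 10^-4 / 0.0246 = 0.0404 mol/L
[Cr2O7^2-]_original = 0.0404 × 100.0/9.73 = 0.415 mol/L

0.415 mol/L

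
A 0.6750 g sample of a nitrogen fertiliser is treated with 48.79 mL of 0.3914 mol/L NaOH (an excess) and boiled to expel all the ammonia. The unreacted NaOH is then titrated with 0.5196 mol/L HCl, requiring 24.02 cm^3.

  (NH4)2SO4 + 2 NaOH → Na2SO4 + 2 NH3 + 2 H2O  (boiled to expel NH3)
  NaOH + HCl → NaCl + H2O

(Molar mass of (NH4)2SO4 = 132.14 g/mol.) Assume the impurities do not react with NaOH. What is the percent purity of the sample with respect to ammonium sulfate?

64.75 %

n(NaOH) added = 0.04879 × 0.3914 = 0.01910 mol
n(HCl) used in back-titration = 0.02402 × 0.5196 = 0.01248 mol
n(NaOH) left over = 0.01248 mol (1:1 ratio)
n(NaOH) consumed by analyte = 0.01910 − 0.01248 = 6.616 × 10^-3 mol
From the 1:2 ratio, n((NH4)2SO4) = 1/2 × 6.616 × 10^-3 = 3.308 × 10^-3 mol
mass of (NH4)2SO4 = 3.308 × 10^-3 × 132.14 = 0.4371 g
% (NH4)2SO4 = 0.4371 / 0.6750 × 100 = 64.75 %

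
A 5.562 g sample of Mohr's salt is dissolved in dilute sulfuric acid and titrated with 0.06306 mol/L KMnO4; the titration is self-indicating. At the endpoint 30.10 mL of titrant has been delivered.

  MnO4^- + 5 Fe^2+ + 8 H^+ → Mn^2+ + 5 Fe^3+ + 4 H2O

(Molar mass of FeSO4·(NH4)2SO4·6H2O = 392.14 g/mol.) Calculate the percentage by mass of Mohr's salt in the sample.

n(KMnO4) = 0.03010 L × 0.06306 mol/L = 1.898 × 10^-3 mol
From the 5:1 ratio, n(FeSO4·(NH4)2SO4·6H2O) = 5/1 × 1.898 × 10^-3 = 9.491 × 10^-3 mol
mass of FeSO4·(NH4)2SO4·6H2O = 9.491 × 10^-3 × 392.14 g/mol = 3.722 g
% FeSO4·(NH4)2SO4·6H2O = 3.722 / 5.562 × 100 = 66.91 %

66.91 %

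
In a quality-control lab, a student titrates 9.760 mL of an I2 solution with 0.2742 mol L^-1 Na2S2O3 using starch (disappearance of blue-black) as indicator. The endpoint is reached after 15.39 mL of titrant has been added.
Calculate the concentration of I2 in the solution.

I2 + 2 S2O3^2- → 2 I^- + S4O6^2-
n(Na2S2O3) = 0.01539 L × 0.2742 mol/L = 4.220 × 10^-3 mol
From the 1:2 mole ratio, n(I2) = 1/2 × 4.220 × 10^-3 = 2.110 × 10^-3 mol
[I2] = 2.110 × 10^-3 mol / 0.009760 L = 0.2162 mol/L

0.2162 mol/L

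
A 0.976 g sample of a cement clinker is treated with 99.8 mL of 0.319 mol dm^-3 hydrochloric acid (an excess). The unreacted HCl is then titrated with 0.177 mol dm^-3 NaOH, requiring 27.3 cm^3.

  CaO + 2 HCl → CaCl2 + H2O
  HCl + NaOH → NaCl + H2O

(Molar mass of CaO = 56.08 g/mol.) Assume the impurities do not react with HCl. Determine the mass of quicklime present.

n(HCl) added = 0.0998 × 0.319 = 0.0318 mol
n(NaOH) used in back-titration = 0.0273 × 0.177 = 4.83 × 10^-3 mol
n(HCl) left over = 4.83 × 10^-3 mol (1:1 ratio)
n(HCl) consumed by analyte = 0.0318 − 4.83 × 10^-3 = 0.0270 mol
From the 1:2 ratio, n(CaO) = 1/2 × 0.0270 = 0.0135 mol
mass of CaO = 0.0135 × 56.08 = 0.757 g

0.757 g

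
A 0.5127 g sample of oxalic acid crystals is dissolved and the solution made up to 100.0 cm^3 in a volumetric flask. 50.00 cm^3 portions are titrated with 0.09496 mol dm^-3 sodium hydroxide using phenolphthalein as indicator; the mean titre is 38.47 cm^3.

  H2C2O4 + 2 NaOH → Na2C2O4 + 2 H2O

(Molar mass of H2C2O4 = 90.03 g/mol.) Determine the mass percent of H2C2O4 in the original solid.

n(NaOH) per titration = 0.03847 × 0.09496 = 3.653 × 10^-3 mol
From the 1:2 ratio, n(H2C2O4) in each aliquot = 1/2 × 3.653 × 10^-3 = 1.827 × 10^-3 mol
n(H2C2O4) in the whole flask = 1.827 × 10^-3 × 100.0/50.00 = 3.653 × 10^-3 mol
mass of H2C2O4 = 3.653 × 10^-3 × 90.03 = 0.3289 g
% H2C2O4 = 0.3289 / 0.5127 × 100 = 64.15 %

64.15 %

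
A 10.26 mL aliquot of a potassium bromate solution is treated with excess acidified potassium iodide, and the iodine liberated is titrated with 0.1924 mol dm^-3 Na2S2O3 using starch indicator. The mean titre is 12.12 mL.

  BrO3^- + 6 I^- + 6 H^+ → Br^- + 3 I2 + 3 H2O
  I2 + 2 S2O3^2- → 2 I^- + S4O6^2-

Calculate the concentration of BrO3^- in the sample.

n(S2O3^2-) = 0.01212 × 0.1924 = 2.332 × 10^-3 mol
n(I2) = n(S2O3^2-)/2 = 1.166 × 10^-3 mol
From the 1:3 ratio, n(BrO3^-) in the aliquot = 1/3 × 1.166 × 10^-3 = 3.886 × 10^-4 mol
[BrO3^-] = 3.886 × 10^-4 / 0.01026 = 0.03788 mol/L

0.03788 mol/L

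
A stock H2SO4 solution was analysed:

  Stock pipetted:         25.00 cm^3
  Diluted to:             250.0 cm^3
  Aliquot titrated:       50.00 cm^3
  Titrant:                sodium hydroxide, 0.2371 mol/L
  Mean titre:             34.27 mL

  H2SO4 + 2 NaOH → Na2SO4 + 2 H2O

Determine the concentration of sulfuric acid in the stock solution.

0.8125 mol/L

n(NaOH) = 0.03427 × 0.2371 = 8.125 × 10^-3 mol
From the 1:2 ratio, n(H2SO4) in the aliquot = 1/2 × 8.125 × 10^-3 = 4.063 × 10^-3 mol
[H2SO4]_dilute = 4.063 × 10^-3 / 0.05000 = 0.08125 mol/L
Dilution factor = 250.0 / 25.00 = 10.00
[H2SO4]_stock = 0.08125 × 10.00 = 0.8125 mol/L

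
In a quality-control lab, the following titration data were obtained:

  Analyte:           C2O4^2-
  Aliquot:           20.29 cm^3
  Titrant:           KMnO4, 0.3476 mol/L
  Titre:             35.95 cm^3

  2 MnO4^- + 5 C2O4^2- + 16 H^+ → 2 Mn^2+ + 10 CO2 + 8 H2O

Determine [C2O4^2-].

n(KMnO4) = 0.03595 L × 0.3476 mol/L = 0.01250 mol
From the 5:2 mole ratio, n(C2O4^2-) = 5/2 × 0.01250 = 0.03124 mol
[C2O4^2-] = 0.03124 mol / 0.02029 L = 1.540 mol/L

1.540 mol/L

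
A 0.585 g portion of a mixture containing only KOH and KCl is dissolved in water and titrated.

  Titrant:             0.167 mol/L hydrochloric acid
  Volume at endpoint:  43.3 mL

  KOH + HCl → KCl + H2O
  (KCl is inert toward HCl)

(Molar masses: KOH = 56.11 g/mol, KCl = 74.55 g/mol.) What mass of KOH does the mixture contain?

n(HCl) = 0.0433 × 0.167 = 7.23 × 10^-3 mol
Let x = n(KOH), y = n(KCl).
Titrant: 1x = 7.23 × 10^-3;  mass: 56.11x + 74.55y = 0.585
Solving, x = 7.23 × 10^-3 mol, y = 2.40 × 10^-3 mol
mass of KOH = 7.23 × 10^-3 × 56.11 = 0.406 g

0.406 g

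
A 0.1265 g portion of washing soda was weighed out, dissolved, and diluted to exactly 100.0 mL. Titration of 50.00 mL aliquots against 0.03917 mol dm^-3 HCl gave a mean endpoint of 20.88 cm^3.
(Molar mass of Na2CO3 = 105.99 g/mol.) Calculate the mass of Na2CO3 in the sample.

0.08669 g

Na2CO3 + 2 HCl → 2 NaCl + H2O + CO2
n(HCl) per titration = 0.02088 × 0.03917 = 8.179 × 10^-4 mol
From the 1:2 ratio, n(Na2CO3) in each aliquot = 1/2 × 8.179 × 10^-4 = 4.089 × 10^-4 mol
n(Na2CO3) in the whole flask = 4.089 × 10^-4 × 100.0/50.00 = 8.179 × 10^-4 mol
mass of Na2CO3 = 8.179 × 10^-4 × 105.99 = 0.08669 g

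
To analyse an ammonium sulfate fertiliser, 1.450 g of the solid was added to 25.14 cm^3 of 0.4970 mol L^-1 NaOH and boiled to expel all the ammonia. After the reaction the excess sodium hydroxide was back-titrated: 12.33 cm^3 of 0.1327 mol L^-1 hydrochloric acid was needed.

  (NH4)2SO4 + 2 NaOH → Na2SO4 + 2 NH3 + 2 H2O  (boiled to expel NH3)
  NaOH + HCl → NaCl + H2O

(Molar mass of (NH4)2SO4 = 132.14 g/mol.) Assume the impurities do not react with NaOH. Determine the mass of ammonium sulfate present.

n(NaOH) added = 0.02514 × 0.4970 = 0.01249 mol
n(HCl) used in back-titration = 0.01233 × 0.1327 = 1.636 × 10^-3 mol
n(NaOH) left over = 1.636 × 10^-3 mol (1:1 ratio)
n(NaOH) consumed by analyte = 0.01249 − 1.636 × 10^-3 = 0.01086 mol
From the 1:2 ratio, n((NH4)2SO4) = 1/2 × 0.01086 = 5.429 × 10^-3 mol
mass of (NH4)2SO4 = 5.429 × 10^-3 × 132.14 = 0.7174 g

0.7174 g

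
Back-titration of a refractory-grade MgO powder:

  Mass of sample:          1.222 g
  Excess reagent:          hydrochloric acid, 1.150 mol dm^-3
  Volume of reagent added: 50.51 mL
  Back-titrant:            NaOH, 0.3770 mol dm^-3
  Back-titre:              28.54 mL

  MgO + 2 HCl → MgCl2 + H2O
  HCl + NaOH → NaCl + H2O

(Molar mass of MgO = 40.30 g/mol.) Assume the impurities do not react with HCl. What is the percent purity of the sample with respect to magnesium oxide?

n(HCl) added = 0.05051 × 1.150 = 0.05809 mol
n(NaOH) used in back-titration = 0.02854 × 0.3770 = 0.01076 mol
n(HCl) left over = 0.01076 mol (1:1 ratio)
n(HCl) consumed by analyte = 0.05809 − 0.01076 = 0.04733 mol
From the 1:2 ratio, n(MgO) = 1/2 × 0.04733 = 0.02366 mol
mass of MgO = 0.02366 × 40.30 = 0.9536 g
% MgO = 0.9536 / 1.222 × 100 = 78.04 %

78.04 %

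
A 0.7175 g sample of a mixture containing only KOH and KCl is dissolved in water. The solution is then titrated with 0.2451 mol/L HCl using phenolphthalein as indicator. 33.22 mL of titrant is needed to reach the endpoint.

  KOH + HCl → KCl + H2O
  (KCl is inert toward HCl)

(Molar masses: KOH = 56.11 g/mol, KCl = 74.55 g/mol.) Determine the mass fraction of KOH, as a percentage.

63.67 %

n(HCl) = 0.03322 × 0.2451 = 8.142 × 10^-3 mol
Let x = n(KOH), y = n(KCl).
Titrant: 1x = 8.142 × 10^-3;  mass: 56.11x + 74.55y = 0.7175
Solving, x = 8.142 × 10^-3 mol, y = 3.496 × 10^-3 mol
mass of KOH = 8.142 × 10^-3 × 56.11 = 0.4569 g
% KOH = 0.4569 / 0.7175 × 100 = 63.67 %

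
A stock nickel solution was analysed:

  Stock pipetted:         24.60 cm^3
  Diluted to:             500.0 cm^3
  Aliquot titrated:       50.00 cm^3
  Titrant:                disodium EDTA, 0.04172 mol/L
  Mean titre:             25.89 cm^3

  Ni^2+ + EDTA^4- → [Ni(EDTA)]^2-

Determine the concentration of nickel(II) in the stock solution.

0.4391 mol/L

n(EDTA) = 0.02589 × 0.04172 = 1.080 × 10^-3 mol
n(Ni2+) in the aliquot = 1.080 × 10^-3 mol (1:1 ratio)
[Ni2+]_dilute = 1.080 × 10^-3 / 0.05000 = 0.02160 mol/L
Dilution factor = 500.0 / 24.60 = 20.33
[Ni2+]_stock = 0.02160 × 20.33 = 0.4391 mol/L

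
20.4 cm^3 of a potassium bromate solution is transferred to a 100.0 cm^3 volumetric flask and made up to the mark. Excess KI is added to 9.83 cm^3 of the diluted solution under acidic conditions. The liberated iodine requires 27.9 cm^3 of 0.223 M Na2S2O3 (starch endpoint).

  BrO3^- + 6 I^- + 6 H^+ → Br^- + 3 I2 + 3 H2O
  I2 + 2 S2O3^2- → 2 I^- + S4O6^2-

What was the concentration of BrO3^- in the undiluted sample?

0.517 M

n(S2O3^2-) = 0.0279 × 0.223 = 6.22 × 10^-3 mol
n(I2) = n(S2O3^2-)/2 = 3.11 × 10^-3 mol
From the 1:3 ratio, n(BrO3^-) in the aliquot = 1/3 × 3.11 × 10^-3 = 1.04 × 10^-3 mol
[BrO3^-]_dilute = 1.04 × 10^-3 / 0.00983 = 0.105 mol/L
[BrO3^-]_original = 0.105 × 100.0/20.4 = 0.517 mol/L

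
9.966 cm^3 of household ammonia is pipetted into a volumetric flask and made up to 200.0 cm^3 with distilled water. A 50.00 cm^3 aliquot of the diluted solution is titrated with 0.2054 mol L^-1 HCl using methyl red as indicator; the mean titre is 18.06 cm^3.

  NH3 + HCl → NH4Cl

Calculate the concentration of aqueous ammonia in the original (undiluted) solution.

1.489 mol/L

n(HCl) = 0.01806 × 0.2054 = 3.710 × 10^-3 mol
n(NH3) in the aliquot = 3.710 × 10^-3 mol (1:1 ratio)
[NH3]_dilute = 3.710 × 10^-3 / 0.05000 = 0.07419 mol/L
Dilution factor = 200.0 / 9.966 = 20.07
[NH3]_stock = 0.07419 × 20.07 = 1.489 mol/L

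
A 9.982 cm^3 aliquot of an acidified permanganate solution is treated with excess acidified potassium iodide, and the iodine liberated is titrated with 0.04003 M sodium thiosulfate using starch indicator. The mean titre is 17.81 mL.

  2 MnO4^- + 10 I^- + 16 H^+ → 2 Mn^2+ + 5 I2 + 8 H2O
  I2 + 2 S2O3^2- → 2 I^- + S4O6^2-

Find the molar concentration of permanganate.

0.01428 M

n(S2O3^2-) = 0.01781 × 0.04003 = 7.129 × 10^-4 mol
n(I2) = n(S2O3^2-)/2 = 3.565 × 10^-4 mol
From the 2:5 ratio, n(MnO4^-) in the aliquot = 2/5 × 3.565 × 10^-4 = 1.426 × 10^-4 mol
[MnO4^-] = 1.426 × 10^-4 / 0.009982 = 0.01428 mol/L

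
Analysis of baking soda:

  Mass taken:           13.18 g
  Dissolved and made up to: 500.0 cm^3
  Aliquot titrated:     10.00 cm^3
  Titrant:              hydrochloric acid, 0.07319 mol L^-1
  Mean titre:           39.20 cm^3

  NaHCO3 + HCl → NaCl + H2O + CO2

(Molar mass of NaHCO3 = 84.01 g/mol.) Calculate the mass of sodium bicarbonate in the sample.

12.05 g

n(HCl) per titration = 0.03920 × 0.07319 = 2.869 × 10^-3 mol
n(NaHCO3) in each aliquot = 2.869 × 10^-3 mol (1:1 ratio)
n(NaHCO3) in the whole flask = 2.869 × 10^-3 × 500.0/10.00 = 0.1435 mol
mass of NaHCO3 = 0.1435 × 84.01 = 12.05 g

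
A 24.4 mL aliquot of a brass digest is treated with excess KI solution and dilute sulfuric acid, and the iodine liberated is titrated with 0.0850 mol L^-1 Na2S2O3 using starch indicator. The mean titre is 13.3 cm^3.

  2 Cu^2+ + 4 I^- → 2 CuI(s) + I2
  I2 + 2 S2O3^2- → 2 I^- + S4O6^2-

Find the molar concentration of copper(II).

0.0463 mol/L

n(S2O3^2-) = 0.0133 × 0.0850 = 1.13 × 10^-3 mol
n(I2) = n(S2O3^2-)/2 = 5.65 × 10^-4 mol
From the 2:1 ratio, n(Cu2+) in the aliquot = 2/1 × 5.65 × 10^-4 = 1.13 × 10^-3 mol
[Cu2+] = 1.13 × 10^-3 / 0.0244 = 0.0463 mol/L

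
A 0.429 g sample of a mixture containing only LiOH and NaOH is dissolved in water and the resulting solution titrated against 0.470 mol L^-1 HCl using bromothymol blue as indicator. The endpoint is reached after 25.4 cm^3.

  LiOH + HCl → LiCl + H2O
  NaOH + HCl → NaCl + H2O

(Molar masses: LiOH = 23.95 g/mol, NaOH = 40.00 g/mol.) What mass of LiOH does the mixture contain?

0.0724 g

n(HCl) = 0.0254 × 0.470 = 0.0119 mol
Let x = n(LiOH), y = n(NaOH).
Titrant: 1x + 1y = 0.0119;  mass: 23.95x + 40.00y = 0.429
Solving, x = 3.02 × 10^-3 mol, y = 8.91 × 10^-3 mol
mass of LiOH = 3.02 × 10^-3 × 23.95 = 0.0724 g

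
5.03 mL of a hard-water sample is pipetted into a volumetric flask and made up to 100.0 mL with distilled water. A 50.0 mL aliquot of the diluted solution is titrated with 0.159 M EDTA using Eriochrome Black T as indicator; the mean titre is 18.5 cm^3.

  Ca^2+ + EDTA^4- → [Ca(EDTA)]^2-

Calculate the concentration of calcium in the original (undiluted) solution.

1.17 M

n(EDTA) = 0.0185 × 0.159 = 2.94 × 10^-3 mol
n(Ca2+) in the aliquot = 2.94 × 10^-3 mol (1:1 ratio)
[Ca2+]_dilute = 2.94 × 10^-3 / 0.0500 = 0.0588 mol/L
Dilution factor = 100.0 / 5.03 = 19.88
[Ca2+]_stock = 0.0588 × 19.88 = 1.17 mol/L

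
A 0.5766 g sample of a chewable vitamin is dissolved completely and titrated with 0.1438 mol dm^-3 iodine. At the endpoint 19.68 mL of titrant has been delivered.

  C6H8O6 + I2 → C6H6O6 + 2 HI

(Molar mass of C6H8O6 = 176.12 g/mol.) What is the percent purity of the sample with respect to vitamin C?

86.44 %

n(I2) = 0.01968 L × 0.1438 mol/L = 2.830 × 10^-3 mol
n(C6H8O6) = 2.830 × 10^-3 mol (1:1 ratio)
mass of C6H8O6 = 2.830 × 10^-3 × 176.12 g/mol = 0.4984 g
% C6H8O6 = 0.4984 / 0.5766 × 100 = 86.44 %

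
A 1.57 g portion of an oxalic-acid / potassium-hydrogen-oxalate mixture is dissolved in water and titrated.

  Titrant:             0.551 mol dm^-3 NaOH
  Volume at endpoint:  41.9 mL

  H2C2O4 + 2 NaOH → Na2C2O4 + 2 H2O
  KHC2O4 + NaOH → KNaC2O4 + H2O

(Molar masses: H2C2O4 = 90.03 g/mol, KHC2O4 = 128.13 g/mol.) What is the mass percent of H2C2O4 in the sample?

47.9 %

n(NaOH) = 0.0419 × 0.551 = 0.0231 mol
Let x = n(H2C2O4), y = n(KHC2O4).
Titrant: 2x + 1y = 0.0231;  mass: 90.03x + 128.13y = 1.57
Solving, x = 8.35 × 10^-3 mol, y = 6.39 × 10^-3 mol
mass of H2C2O4 = 8.35 × 10^-3 × 90.03 = 0.752 g
% H2C2O4 = 0.752 / 1.57 × 100 = 47.9 %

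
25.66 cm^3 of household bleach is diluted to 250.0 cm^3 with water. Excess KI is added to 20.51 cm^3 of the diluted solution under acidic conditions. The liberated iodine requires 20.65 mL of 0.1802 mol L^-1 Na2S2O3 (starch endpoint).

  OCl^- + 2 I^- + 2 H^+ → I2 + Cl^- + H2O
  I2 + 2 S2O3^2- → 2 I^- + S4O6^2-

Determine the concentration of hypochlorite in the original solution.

n(S2O3^2-) = 0.02065 × 0.1802 = 3.721 × 10^-3 mol
n(I2) = n(S2O3^2-)/2 = 1.861 × 10^-3 mol
n(OCl^-) in the aliquot = 1.861 × 10^-3 mol (1:1 ratio)
[OCl^-]_dilute = 1.861 × 10^-3 / 0.02051 = 0.09072 mol/L
[OCl^-]_original = 0.09072 × 250.0/25.66 = 0.8838 mol/L

0.8838 mol/L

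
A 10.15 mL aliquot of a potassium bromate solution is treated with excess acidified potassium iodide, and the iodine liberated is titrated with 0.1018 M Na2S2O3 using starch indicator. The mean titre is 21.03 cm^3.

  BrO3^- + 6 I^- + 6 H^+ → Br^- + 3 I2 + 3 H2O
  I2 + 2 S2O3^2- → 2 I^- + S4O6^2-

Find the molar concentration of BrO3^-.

0.03515 M

n(S2O3^2-) = 0.02103 × 0.1018 = 2.141 × 10^-3 mol
n(I2) = n(S2O3^2-)/2 = 1.070 × 10^-3 mol
From the 1:3 ratio, n(BrO3^-) in the aliquot = 1/3 × 1.070 × 10^-3 = 3.568 × 10^-4 mol
[BrO3^-] = 3.568 × 10^-4 / 0.01015 = 0.03515 mol/L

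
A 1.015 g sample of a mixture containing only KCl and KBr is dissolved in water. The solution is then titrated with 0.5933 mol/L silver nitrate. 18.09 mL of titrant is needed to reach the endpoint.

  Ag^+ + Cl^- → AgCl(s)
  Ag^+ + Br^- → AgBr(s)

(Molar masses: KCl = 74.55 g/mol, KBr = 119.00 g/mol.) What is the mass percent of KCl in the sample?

43.33 %

n(AgNO3) = 0.01809 × 0.5933 = 0.01073 mol
Let x = n(KCl), y = n(KBr).
Titrant: 1x + 1y = 0.01073;  mass: 74.55x + 119.00y = 1.015
Solving, x = 5.899 × 10^-3 mol, y = 4.834 × 10^-3 mol
mass of KCl = 5.899 × 10^-3 × 74.55 = 0.4398 g
% KCl = 0.4398 / 1.015 × 100 = 43.33 %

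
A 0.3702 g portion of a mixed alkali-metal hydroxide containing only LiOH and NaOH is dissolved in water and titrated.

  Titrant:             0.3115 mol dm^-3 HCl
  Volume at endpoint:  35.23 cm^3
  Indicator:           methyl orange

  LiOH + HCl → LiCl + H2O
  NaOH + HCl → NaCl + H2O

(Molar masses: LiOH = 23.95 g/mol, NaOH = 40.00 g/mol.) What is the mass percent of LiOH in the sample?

27.72 %

n(HCl) = 0.03523 × 0.3115 = 0.01097 mol
Let x = n(LiOH), y = n(NaOH).
Titrant: 1x + 1y = 0.01097;  mass: 23.95x + 40.00y = 0.3702
Solving, x = 4.284 × 10^-3 mol, y = 6.690 × 10^-3 mol
mass of LiOH = 4.284 × 10^-3 × 23.95 = 0.1026 g
% LiOH = 0.1026 / 0.3702 × 100 = 27.72 %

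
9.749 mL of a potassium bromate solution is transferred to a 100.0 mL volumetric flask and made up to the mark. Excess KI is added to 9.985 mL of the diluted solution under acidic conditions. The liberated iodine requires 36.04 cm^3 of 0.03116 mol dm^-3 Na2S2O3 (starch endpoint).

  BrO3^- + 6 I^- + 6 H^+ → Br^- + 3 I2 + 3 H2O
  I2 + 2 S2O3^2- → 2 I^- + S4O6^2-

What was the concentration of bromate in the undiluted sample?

0.1923 mol/L

n(S2O3^2-) = 0.03604 × 0.03116 = 1.123 × 10^-3 mol
n(I2) = n(S2O3^2-)/2 = 5.615 × 10^-4 mol
From the 1:3 ratio, n(BrO3^-) in the aliquot = 1/3 × 5.615 × 10^-4 = 1.872 × 10^-4 mol
[BrO3^-]_dilute = 1.872 × 10^-4 / 0.009985 = 0.01874 mol/L
[BrO3^-]_original = 0.01874 × 100.0/9.749 = 0.1923 mol/L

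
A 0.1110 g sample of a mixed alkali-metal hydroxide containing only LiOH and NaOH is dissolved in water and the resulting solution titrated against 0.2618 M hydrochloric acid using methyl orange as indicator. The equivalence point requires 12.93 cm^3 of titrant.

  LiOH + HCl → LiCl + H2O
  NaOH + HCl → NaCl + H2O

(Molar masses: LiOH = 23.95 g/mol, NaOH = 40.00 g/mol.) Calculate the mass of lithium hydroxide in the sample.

n(HCl) = 0.01293 × 0.2618 = 3.385 × 10^-3 mol
Let x = n(LiOH), y = n(NaOH).
Titrant: 1x + 1y = 3.385 × 10^-3;  mass: 23.95x + 40.00y = 0.1110
Solving, x = 1.520 × 10^-3 mol, y = 1.865 × 10^-3 mol
mass of LiOH = 1.520 × 10^-3 × 23.95 = 0.03641 g

0.03641 g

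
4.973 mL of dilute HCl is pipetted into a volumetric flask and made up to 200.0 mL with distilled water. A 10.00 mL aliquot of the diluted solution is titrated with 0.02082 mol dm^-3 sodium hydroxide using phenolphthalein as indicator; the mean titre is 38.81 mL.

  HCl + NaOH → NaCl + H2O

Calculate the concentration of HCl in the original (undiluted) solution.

n(NaOH) = 0.03881 × 0.02082 = 8.080 × 10^-4 mol
n(HCl) in the aliquot = 8.080 × 10^-4 mol (1:1 ratio)
[HCl]_dilute = 8.080 × 10^-4 / 0.01000 = 0.08080 mol/L
Dilution factor = 200.0 / 4.973 = 40.22
[HCl]_stock = 0.08080 × 40.22 = 3.250 mol/L

3.250 mol/L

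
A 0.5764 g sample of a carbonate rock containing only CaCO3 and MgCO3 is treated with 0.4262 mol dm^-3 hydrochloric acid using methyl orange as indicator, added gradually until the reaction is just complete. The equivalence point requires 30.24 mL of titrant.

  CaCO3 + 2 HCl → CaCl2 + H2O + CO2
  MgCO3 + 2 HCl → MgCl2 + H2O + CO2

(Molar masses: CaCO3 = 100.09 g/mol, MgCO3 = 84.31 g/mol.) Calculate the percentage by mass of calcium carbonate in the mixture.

36.42 %

n(HCl) = 0.03024 × 0.4262 = 0.01289 mol
Let x = n(CaCO3), y = n(MgCO3).
Titrant: 2x + 2y = 0.01289;  mass: 100.09x + 84.31y = 0.5764
Solving, x = 2.097 × 10^-3 mol, y = 4.347 × 10^-3 mol
mass of CaCO3 = 2.097 × 10^-3 × 100.09 = 0.2099 g
% CaCO3 = 0.2099 / 0.5764 × 100 = 36.42 %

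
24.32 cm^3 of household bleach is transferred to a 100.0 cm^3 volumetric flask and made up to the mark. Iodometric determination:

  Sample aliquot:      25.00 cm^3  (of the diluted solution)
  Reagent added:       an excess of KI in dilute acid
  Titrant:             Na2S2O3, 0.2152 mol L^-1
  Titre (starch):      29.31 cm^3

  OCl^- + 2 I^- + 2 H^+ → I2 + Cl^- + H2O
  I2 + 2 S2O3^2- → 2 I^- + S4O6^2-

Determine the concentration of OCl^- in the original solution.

0.5187 mol/L

n(S2O3^2-) = 0.02931 × 0.2152 = 6.308 × 10^-3 mol
n(I2) = n(S2O3^2-)/2 = 3.154 × 10^-3 mol
n(OCl^-) in the aliquot = 3.154 × 10^-3 mol (1:1 ratio)
[OCl^-]_dilute = 3.154 × 10^-3 / 0.02500 = 0.1262 mol/L
[OCl^-]_original = 0.1262 × 100.0/24.32 = 0.5187 mol/L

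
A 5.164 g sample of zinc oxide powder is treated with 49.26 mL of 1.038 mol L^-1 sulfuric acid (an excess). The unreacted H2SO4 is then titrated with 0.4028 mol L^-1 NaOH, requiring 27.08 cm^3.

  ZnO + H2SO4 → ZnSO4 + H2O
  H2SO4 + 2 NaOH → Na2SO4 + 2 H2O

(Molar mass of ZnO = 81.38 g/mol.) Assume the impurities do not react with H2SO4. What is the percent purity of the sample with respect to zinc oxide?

n(H2SO4) added = 0.04926 × 1.038 = 0.05113 mol
n(NaOH) used in back-titration = 0.02708 × 0.4028 = 0.01091 mol
From the 1:2 ratio, n(H2SO4) left over = 1/2 × 0.01091 = 5.454 × 10^-3 mol
n(H2SO4) consumed by analyte = 0.05113 − 5.454 × 10^-3 = 0.04568 mol
n(ZnO) = 0.04568 mol (1:1 ratio)
mass of ZnO = 0.04568 × 81.38 = 3.717 g
% ZnO = 3.717 / 5.164 × 100 = 71.98 %

71.98 %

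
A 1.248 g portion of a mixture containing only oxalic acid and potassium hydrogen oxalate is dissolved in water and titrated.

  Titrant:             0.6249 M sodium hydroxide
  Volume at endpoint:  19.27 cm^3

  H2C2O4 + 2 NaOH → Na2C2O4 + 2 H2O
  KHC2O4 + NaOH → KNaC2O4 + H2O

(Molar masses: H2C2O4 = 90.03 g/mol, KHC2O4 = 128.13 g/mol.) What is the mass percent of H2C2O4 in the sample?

12.80 %

n(NaOH) = 0.01927 × 0.6249 = 0.01204 mol
Let x = n(H2C2O4), y = n(KHC2O4).
Titrant: 2x + 1y = 0.01204;  mass: 90.03x + 128.13y = 1.248
Solving, x = 1.774 × 10^-3 mol, y = 8.494 × 10^-3 mol
mass of H2C2O4 = 1.774 × 10^-3 × 90.03 = 0.1597 g
% H2C2O4 = 0.1597 / 1.248 × 100 = 12.80 %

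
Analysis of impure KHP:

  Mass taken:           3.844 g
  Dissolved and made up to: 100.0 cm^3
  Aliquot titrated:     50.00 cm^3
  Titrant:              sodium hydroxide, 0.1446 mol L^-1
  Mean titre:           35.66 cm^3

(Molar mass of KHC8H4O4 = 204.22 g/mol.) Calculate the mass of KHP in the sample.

KHC8H4O4 + NaOH → KNaC8H4O4 + H2O
n(NaOH) per titration = 0.03566 × 0.1446 = 5.156 × 10^-3 mol
n(KHC8H4O4) in each aliquot = 5.156 × 10^-3 mol (1:1 ratio)
n(KHC8H4O4) in the whole flask = 5.156 × 10^-3 × 100.0/50.00 = 0.01031 mol
mass of KHC8H4O4 = 0.01031 × 204.22 = 2.106 g

2.106 g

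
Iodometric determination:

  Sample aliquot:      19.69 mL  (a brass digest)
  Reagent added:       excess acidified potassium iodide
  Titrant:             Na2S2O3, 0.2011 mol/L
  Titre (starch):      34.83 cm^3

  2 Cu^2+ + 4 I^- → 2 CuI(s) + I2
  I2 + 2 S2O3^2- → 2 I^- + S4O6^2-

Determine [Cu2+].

0.3557 mol/L

n(S2O3^2-) = 0.03483 × 0.2011 = 7.004 × 10^-3 mol
n(I2) = n(S2O3^2-)/2 = 3.502 × 10^-3 mol
From the 2:1 ratio, n(Cu2+) in the aliquot = 2/1 × 3.502 × 10^-3 = 7.004 × 10^-3 mol
[Cu2+] = 7.004 × 10^-3 / 0.01969 = 0.3557 mol/L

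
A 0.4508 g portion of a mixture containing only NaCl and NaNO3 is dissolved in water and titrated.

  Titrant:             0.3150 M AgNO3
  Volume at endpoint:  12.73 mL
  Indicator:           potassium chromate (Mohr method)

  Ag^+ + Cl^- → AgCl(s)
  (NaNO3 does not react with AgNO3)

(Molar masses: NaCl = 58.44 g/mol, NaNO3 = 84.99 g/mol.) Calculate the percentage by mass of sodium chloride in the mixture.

n(AgNO3) = 0.01273 × 0.3150 = 4.010 × 10^-3 mol
Let x = n(NaCl), y = n(NaNO3).
Titrant: 1x = 4.010 × 10^-3;  mass: 58.44x + 84.99y = 0.4508
Solving, x = 4.010 × 10^-3 mol, y = 2.547 × 10^-3 mol
mass of NaCl = 4.010 × 10^-3 × 58.44 = 0.2343 g
% NaCl = 0.2343 / 0.4508 × 100 = 51.98 %

51.98 %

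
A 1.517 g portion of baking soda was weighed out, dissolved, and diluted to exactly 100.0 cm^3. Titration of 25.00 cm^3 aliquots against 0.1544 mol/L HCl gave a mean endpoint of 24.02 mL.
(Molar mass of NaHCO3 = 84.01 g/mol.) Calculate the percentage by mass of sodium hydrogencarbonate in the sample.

82.15 %

NaHCO3 + HCl → NaCl + H2O + CO2
n(HCl) per titration = 0.02402 × 0.1544 = 3.709 × 10^-3 mol
n(NaHCO3) in each aliquot = 3.709 × 10^-3 mol (1:1 ratio)
n(NaHCO3) in the whole flask = 3.709 × 10^-3 × 100.0/25.00 = 0.01483 mol
mass of NaHCO3 = 0.01483 × 84.01 = 1.246 g
% NaHCO3 = 1.246 / 1.517 × 100 = 82.15 %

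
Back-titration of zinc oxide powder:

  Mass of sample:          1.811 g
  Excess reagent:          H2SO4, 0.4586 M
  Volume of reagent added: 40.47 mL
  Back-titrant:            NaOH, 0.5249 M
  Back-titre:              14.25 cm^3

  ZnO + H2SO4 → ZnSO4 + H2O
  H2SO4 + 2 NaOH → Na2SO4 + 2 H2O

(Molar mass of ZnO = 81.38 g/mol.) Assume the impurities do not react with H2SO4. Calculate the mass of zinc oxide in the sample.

n(H2SO4) added = 0.04047 × 0.4586 = 0.01856 mol
n(NaOH) used in back-titration = 0.01425 × 0.5249 = 7.480 × 10^-3 mol
From the 1:2 ratio, n(H2SO4) left over = 1/2 × 7.480 × 10^-3 = 3.740 × 10^-3 mol
n(H2SO4) consumed by analyte = 0.01856 − 3.740 × 10^-3 = 0.01482 mol
n(ZnO) = 0.01482 mol (1:1 ratio)
mass of ZnO = 0.01482 × 81.38 = 1.206 g

1.206 g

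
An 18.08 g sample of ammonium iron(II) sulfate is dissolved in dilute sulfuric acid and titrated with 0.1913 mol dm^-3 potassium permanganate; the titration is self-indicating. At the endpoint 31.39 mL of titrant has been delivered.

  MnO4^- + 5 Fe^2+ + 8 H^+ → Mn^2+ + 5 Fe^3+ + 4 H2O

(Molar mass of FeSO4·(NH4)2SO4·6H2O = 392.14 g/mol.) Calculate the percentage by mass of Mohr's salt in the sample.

65.12 %

n(KMnO4) = 0.03139 L × 0.1913 mol/L = 6.005 × 10^-3 mol
From the 5:1 ratio, n(FeSO4·(NH4)2SO4·6H2O) = 5/1 × 6.005 × 10^-3 = 0.03002 mol
mass of FeSO4·(NH4)2SO4·6H2O = 0.03002 × 392.14 g/mol = 11.77 g
% FeSO4·(NH4)2SO4·6H2O = 11.77 / 18.08 × 100 = 65.12 %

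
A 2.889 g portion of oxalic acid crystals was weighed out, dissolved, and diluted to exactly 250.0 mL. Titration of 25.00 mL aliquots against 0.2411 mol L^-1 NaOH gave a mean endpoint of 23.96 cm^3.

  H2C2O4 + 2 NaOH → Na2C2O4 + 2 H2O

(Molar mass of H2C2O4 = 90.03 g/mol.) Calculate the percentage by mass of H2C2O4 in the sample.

90.01 %

n(NaOH) per titration = 0.02396 × 0.2411 = 5.777 × 10^-3 mol
From the 1:2 ratio, n(H2C2O4) in each aliquot = 1/2 × 5.777 × 10^-3 = 2.888 × 10^-3 mol
n(H2C2O4) in the whole flask = 2.888 × 10^-3 × 250.0/25.00 = 0.02888 mol
mass of H2C2O4 = 0.02888 × 90.03 = 2.600 g
% H2C2O4 = 2.600 / 2.889 × 100 = 90.01 %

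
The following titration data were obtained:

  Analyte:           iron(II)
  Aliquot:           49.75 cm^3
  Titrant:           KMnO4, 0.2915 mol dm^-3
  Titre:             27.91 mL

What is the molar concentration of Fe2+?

0.8177 mol/L

MnO4^- + 5 Fe^2+ + 8 H^+ → Mn^2+ + 5 Fe^3+ + 4 H2O
n(KMnO4) = 0.02791 L × 0.2915 mol/L = 8.136 × 10^-3 mol
From the 5:1 mole ratio, n(Fe2+) = 5/1 × 8.136 × 10^-3 = 0.04068 mol
[Fe2+] = 0.04068 mol / 0.04975 L = 0.8177 mol/L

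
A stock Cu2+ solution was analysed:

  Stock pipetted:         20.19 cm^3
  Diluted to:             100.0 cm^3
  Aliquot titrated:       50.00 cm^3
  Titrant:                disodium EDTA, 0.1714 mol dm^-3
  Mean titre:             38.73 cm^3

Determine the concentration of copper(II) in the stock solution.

0.6576 mol/L

Cu^2+ + EDTA^4- → [Cu(EDTA)]^2-
n(EDTA) = 0.03873 × 0.1714 = 6.638 × 10^-3 mol
n(Cu2+) in the aliquot = 6.638 × 10^-3 mol (1:1 ratio)
[Cu2+]_dilute = 6.638 × 10^-3 / 0.05000 = 0.1328 mol/L
Dilution factor = 100.0 / 20.19 = 4.953
[Cu2+]_stock = 0.1328 × 4.953 = 0.6576 mol/L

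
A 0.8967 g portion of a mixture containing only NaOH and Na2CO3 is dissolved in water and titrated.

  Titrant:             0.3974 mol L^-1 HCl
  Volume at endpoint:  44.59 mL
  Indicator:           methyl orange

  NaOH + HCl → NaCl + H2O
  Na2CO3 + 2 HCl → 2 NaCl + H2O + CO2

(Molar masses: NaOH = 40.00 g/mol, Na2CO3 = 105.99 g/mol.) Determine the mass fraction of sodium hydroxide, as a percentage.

14.55 %

n(HCl) = 0.04459 × 0.3974 = 0.01772 mol
Let x = n(NaOH), y = n(Na2CO3).
Titrant: 1x + 2y = 0.01772;  mass: 40.00x + 105.99y = 0.8967
Solving, x = 3.261 × 10^-3 mol, y = 7.230 × 10^-3 mol
mass of NaOH = 3.261 × 10^-3 × 40.00 = 0.1304 g
% NaOH = 0.1304 / 0.8967 × 100 = 14.55 %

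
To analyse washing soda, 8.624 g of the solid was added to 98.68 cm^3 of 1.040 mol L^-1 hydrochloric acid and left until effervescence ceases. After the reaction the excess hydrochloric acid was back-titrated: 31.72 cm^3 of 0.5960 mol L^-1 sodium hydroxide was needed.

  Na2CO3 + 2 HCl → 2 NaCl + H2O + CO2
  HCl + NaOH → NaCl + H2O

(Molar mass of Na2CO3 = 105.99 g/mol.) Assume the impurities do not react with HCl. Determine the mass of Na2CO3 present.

n(HCl) added = 0.09868 × 1.040 = 0.1026 mol
n(NaOH) used in back-titration = 0.03172 × 0.5960 = 0.01891 mol
n(HCl) left over = 0.01891 mol (1:1 ratio)
n(HCl) consumed by analyte = 0.1026 − 0.01891 = 0.08372 mol
From the 1:2 ratio, n(Na2CO3) = 1/2 × 0.08372 = 0.04186 mol
mass of Na2CO3 = 0.04186 × 105.99 = 4.437 g

4.437 g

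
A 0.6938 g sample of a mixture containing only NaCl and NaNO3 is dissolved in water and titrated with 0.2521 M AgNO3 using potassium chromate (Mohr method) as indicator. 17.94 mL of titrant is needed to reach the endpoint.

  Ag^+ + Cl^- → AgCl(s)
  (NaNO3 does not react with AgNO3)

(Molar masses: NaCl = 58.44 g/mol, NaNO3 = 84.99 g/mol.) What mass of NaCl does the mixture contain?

n(AgNO3) = 0.01794 × 0.2521 = 4.523 × 10^-3 mol
Let x = n(NaCl), y = n(NaNO3).
Titrant: 1x = 4.523 × 10^-3;  mass: 58.44x + 84.99y = 0.6938
Solving, x = 4.523 × 10^-3 mol, y = 5.053 × 10^-3 mol
mass of NaCl = 4.523 × 10^-3 × 58.44 = 0.2643 g

0.2643 g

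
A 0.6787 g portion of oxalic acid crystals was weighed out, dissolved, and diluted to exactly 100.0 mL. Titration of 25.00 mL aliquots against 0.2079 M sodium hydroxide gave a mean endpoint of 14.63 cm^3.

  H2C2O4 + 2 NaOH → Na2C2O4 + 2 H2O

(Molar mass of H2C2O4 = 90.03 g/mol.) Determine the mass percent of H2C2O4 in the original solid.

80.69 %

n(NaOH) per titration = 0.01463 × 0.2079 = 3.042 × 10^-3 mol
From the 1:2 ratio, n(H2C2O4) in each aliquot = 1/2 × 3.042 × 10^-3 = 1.521 × 10^-3 mol
n(H2C2O4) in the whole flask = 1.521 × 10^-3 × 100.0/25.00 = 6.083 × 10^-3 mol
mass of H2C2O4 = 6.083 × 10^-3 × 90.03 = 0.5477 g
% H2C2O4 = 0.5477 / 0.6787 × 100 = 80.69 %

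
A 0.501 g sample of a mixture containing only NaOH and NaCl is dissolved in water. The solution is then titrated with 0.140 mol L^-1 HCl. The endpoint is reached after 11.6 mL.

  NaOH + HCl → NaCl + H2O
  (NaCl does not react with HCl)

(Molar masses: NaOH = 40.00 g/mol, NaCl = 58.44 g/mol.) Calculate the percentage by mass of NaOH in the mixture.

13.0 %

n(HCl) = 0.0116 × 0.140 = 1.62 × 10^-3 mol
Let x = n(NaOH), y = n(NaCl).
Titrant: 1x = 1.62 × 10^-3;  mass: 40.00x + 58.44y = 0.501
Solving, x = 1.62 × 10^-3 mol, y = 7.46 × 10^-3 mol
mass of NaOH = 1.62 × 10^-3 × 40.00 = 0.0650 g
% NaOH = 0.0650 / 0.501 × 100 = 13.0 %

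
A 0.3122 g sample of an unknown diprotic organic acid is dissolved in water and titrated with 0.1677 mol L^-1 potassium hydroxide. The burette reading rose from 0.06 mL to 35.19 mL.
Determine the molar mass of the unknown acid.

106.0 g/mol

n(KOH) = 0.03513 L × 0.1677 mol/L = 5.891 × 10^-3 mol
From the 1:2 ratio, n(H2A) = 1/2 × 5.891 × 10^-3 = 2.946 × 10^-3 mol
M = m / n = 0.3122 g / 2.946 × 10^-3 mol = 106.0 g/mol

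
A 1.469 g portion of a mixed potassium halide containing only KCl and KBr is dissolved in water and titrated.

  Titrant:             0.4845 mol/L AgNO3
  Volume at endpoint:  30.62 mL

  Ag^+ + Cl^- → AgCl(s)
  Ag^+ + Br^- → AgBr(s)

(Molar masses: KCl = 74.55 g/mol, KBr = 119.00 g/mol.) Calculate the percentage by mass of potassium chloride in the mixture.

33.84 %

n(AgNO3) = 0.03062 × 0.4845 = 0.01484 mol
Let x = n(KCl), y = n(KBr).
Titrant: 1x + 1y = 0.01484;  mass: 74.55x + 119.00y = 1.469
Solving, x = 6.668 × 10^-3 mol, y = 8.167 × 10^-3 mol
mass of KCl = 6.668 × 10^-3 × 74.55 = 0.4971 g
% KCl = 0.4971 / 1.469 × 100 = 33.84 %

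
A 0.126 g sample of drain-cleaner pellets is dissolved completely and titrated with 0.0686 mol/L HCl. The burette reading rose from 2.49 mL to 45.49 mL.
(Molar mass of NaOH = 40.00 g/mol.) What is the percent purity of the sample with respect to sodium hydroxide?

93.6 %

NaOH + HCl → NaCl + H2O
n(HCl) = 0.0430 L × 0.0686 mol/L = 2.95 × 10^-3 mol
n(NaOH) = 2.95 × 10^-3 mol (1:1 ratio)
mass of NaOH = 2.95 × 10^-3 × 40.00 g/mol = 0.118 g
% NaOH = 0.118 / 0.126 × 100 = 93.6 %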